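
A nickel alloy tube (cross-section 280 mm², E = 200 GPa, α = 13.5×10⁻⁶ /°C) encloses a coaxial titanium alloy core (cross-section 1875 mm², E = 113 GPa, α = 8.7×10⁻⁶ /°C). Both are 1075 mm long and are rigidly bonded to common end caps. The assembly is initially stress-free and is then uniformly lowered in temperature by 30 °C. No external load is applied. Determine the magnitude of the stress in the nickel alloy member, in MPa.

σ ≈ 22.8 MPa (tensile)

Equilibrium of a rigid end plate with no external load gives equal and opposite internal forces ±P in the two members. Since α_{nickel alloy} > α_{titanium alloy}, cooling drives the nickel alloy into tension and the titanium alloy into compression.
Setting the final lengths equal and cancelling L: (α₁ − α₂)ΔT = P/(A₁E₁) + P/(A₂E₂).
|α₁ − α₂|·ΔT = 4.8×10⁻⁶ × 30 = 0.000144.
1/(A₁E₁) + 1/(A₂E₂) = 1/(280×200×10³) + 1/(1875×113×10³) = 2.258×10⁻⁸ N⁻¹.
So P = 0.000144 / 2.258×10⁻⁸ = 6.378 kN.
σ_{nickel alloy} = P/A₁ = 6378/280 = 22.78 MPa, tensile.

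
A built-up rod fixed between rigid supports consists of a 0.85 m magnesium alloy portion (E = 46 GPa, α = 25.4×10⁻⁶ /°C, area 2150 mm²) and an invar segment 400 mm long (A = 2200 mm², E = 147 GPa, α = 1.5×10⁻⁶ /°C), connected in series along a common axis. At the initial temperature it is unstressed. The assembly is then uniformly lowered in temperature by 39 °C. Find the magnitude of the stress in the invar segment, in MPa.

Free thermal contraction of the whole bar: Σ αᵢΔT Lᵢ = 25.4×10⁻⁶×39×850 + 1.5×10⁻⁶×39×400 = 0.8654 mm.
The rigid supports impose zero overall length change; the single axial force P common to all segments must satisfy P Σ Lᵢ/(AᵢEᵢ) = δ_free.
The series flexibility is Σ Lᵢ/(AᵢEᵢ) = 850/(2150×46×10³) + 400/(2200×147×10³) = 9.831×10⁻⁶ mm/N.
Hence P = δ_free / Σ(L/AE) = 0.8654/9.831×10⁻⁶ = 88.03 kN (tensile).
σ_{invar} = P / A = 88030 / 2200 = 40.01 MPa.

σ ≈ 40 MPa (tensile)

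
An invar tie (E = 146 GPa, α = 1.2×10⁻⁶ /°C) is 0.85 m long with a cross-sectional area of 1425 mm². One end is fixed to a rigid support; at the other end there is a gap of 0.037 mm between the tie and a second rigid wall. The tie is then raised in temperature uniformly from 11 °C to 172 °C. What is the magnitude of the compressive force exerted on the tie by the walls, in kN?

P ≈ 31.1 kN

If the wall were absent the tie would grow by αΔT L = 1.2×10⁻⁶ × 161 × 850 = 0.1642 mm.
After closing the 0.037 mm clearance, 0.1642 − 0.037 = 0.1272 mm of expansion remains to be suppressed by the wall.
So σ = E(δ_free − g)/L = 146×10³ × 0.1272/850 = 21.85 MPa.
P = σA = 21.85 × 1425 = 31.14 kN.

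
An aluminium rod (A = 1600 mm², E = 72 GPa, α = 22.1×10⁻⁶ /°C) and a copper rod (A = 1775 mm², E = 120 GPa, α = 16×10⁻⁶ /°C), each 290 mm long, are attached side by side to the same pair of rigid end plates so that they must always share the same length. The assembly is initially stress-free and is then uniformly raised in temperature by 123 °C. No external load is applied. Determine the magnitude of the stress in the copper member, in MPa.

σ ≈ 31.6 MPa (tensile)

The aluminium has the larger α, so on heating it would change length more than the copper if both were free. The rigid plates force a common final length, so the aluminium is put into compression and the copper into tension, with equal and opposite forces P (no external load).
Equating the net (thermal + elastic) strains gives |α₁ − α₂|·ΔT = P·[1/(A₁E₁) + 1/(A₂E₂)].
|α₁ − α₂|·ΔT = 6.1×10⁻⁶ × 123 = 0.0007503.
1/(A₁E₁) + 1/(A₂E₂) = 1/(1600×72×10³) + 1/(1775×120×10³) = 1.338×10⁻⁸ N⁻¹.
P = 0.0007503 / 1.338×10⁻⁸ = 56100 N = 56.1 kN.
σ_{copper} = P/A₂ = 56100/1775 = 31.6 MPa, tensile.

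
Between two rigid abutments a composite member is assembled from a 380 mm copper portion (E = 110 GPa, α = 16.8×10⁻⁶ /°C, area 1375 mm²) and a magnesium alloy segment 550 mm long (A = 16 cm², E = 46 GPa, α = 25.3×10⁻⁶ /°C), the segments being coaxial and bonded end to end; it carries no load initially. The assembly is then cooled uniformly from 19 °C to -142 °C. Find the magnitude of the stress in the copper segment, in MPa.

If the supports were absent, the total length change would be Σ αᵢΔT Lᵢ = 16.8×10⁻⁶×161×380 + 25.3×10⁻⁶×161×550 = 3.268 mm.
Since the ends are fixed, an axial force P builds up, equal in every segment, with P · Σ Lᵢ/(AᵢEᵢ) = δ_free.
Σ Lᵢ/(AᵢEᵢ) = 380/(1375×110×10³) + 550/(1600×46×10³) = 9.985×10⁻⁶ mm/N.
So P = 3.268 / 9.985×10⁻⁶ = 327.3 kN, tensile.
σ_{copper} = P / A = 327300 / 1375 = 238 MPa.

σ ≈ 238 MPa (tensile)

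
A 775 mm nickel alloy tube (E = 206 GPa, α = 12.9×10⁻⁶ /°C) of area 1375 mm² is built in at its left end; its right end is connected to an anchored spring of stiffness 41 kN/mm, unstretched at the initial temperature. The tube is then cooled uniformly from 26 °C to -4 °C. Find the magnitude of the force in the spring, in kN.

P ≈ 11.1 kN

If the spring were absent the tube would shorten by αΔT L = 12.9×10⁻⁶ × 30 × 775 = 0.2999 mm.
With a force P in the spring, the elastic change of the tube is PL/(AE) and that of the spring is P/k; compatibility requires their sum to equal δ_free.
P [ L/(AE) + 1/k ] = δ_free → P [ 775/(1375×206×10³) + 1/(41×10³) ] = 0.2999.
P = 0.2999 / 2.713×10⁻⁵ = 11060 N.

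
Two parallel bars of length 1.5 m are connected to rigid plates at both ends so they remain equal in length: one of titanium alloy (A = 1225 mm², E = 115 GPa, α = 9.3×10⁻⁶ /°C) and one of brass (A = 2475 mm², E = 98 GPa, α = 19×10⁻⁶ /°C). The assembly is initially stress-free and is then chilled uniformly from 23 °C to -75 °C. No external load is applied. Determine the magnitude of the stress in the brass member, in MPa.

σ ≈ 34.2 MPa (tensile)

Equilibrium of a rigid end plate with no external load gives equal and opposite internal forces ±P in the two members. Since α_{brass} > α_{titanium alloy}, cooling drives the brass into tension and the titanium alloy into compression.
Equating the net (thermal + elastic) strains gives |α₁ − α₂|·ΔT = P·[1/(A₁E₁) + 1/(A₂E₂)].
|α₁ − α₂|·ΔT = 9.7×10⁻⁶ × 98 = 0.0009506.
1/(A₁E₁) + 1/(A₂E₂) = 1/(1225×115×10³) + 1/(2475×98×10³) = 1.122×10⁻⁸ N⁻¹.
P = 0.0009506 / 1.122×10⁻⁸ = 84710 N = 84.71 kN.
σ_{brass} = P/A₂ = 84710/2475 = 34.23 MPa, tensile.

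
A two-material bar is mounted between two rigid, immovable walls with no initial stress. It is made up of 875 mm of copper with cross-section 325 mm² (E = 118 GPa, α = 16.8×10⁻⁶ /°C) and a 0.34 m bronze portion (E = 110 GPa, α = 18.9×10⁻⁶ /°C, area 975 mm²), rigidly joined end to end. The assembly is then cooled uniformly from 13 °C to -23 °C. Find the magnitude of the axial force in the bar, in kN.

With the walls removed the bar would change length by δ_free = Σ αᵢΔT Lᵢ = 16.8×10⁻⁶×36×875 + 18.9×10⁻⁶×36×340 = 0.7605 mm.
The rigid supports impose zero overall length change; the single axial force P common to all segments must satisfy P Σ Lᵢ/(AᵢEᵢ) = δ_free.
Σ Lᵢ/(AᵢEᵢ) = 875/(325×118×10³) + 340/(975×110×10³) = 2.599×10⁻⁵ mm/N.
P = 0.7605 / 2.599×10⁻⁵ = 29270 N = 29.27 kN, tensile.

P ≈ 29.3 kN (tensile)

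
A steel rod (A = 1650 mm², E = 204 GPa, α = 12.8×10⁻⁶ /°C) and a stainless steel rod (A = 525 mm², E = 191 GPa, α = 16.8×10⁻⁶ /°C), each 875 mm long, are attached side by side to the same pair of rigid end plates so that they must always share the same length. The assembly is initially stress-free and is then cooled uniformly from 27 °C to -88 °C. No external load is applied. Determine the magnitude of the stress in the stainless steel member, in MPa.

Equilibrium of a rigid end plate with no external load gives equal and opposite internal forces ±P in the two members. Since α_{stainless steel} > α_{steel}, cooling drives the stainless steel into tension and the steel into compression.
Setting the final lengths equal and cancelling L: (α₁ − α₂)ΔT = P/(A₁E₁) + P/(A₂E₂).
|α₁ − α₂|·ΔT = 4×10⁻⁶ × 115 = 0.00046.
1/(A₁E₁) + 1/(A₂E₂) = 1/(1650×204×10³) + 1/(525×191×10³) = 1.294×10⁻⁸ N⁻¹.
P = 0.00046 / 1.294×10⁻⁸ = 35540 N = 35.54 kN.
σ_{stainless steel} = P/A₂ = 35540/525 = 67.69 MPa, tensile.

σ ≈ 67.7 MPa (tensile)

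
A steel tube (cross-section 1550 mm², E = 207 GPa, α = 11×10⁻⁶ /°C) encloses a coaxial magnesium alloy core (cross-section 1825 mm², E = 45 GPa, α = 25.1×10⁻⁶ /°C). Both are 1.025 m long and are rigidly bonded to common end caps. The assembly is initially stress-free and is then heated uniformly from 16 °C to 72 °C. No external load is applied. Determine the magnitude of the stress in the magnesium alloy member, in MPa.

σ ≈ 28.3 MPa (compressive)

Both members must finish at the same length. With the larger α, the magnesium alloy tends to over-expand; the plates restrain it, putting the magnesium alloy in compression and the steel in tension. With no external load the two internal forces are equal and opposite, magnitude P.
Setting the final lengths equal and cancelling L: (α₁ − α₂)ΔT = P/(A₁E₁) + P/(A₂E₂).
|α₁ − α₂|·ΔT = 14.1×10⁻⁶ × 56 = 0.0007896.
1/(A₁E₁) + 1/(A₂E₂) = 1/(1550×207×10³) + 1/(1825×45×10³) = 1.529×10⁻⁸ N⁻¹.
P = 0.0007896 / 1.529×10⁻⁸ = 51630 N = 51.63 kN.
σ_{magnesium alloy} = P/A₂ = 51630/1825 = 28.29 MPa, compressive.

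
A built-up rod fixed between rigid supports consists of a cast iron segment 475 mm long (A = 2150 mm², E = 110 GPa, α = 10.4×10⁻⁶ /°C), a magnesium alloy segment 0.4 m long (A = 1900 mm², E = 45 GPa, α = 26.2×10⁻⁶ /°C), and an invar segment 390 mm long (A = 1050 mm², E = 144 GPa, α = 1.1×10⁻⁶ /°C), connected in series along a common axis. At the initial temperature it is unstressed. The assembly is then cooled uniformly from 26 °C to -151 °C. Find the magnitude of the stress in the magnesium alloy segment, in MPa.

Free thermal contraction of the whole bar: Σ αᵢΔT Lᵢ = 10.4×10⁻⁶×177×475 + 26.2×10⁻⁶×177×400 + 1.1×10⁻⁶×177×390 = 2.805 mm.
The walls prevent any net length change, so an axial force P (same in every segment) develops. Compatibility: P · Σ Lᵢ/(AᵢEᵢ) = δ_free.
The series flexibility is Σ Lᵢ/(AᵢEᵢ) = 475/(2150×110×10³) + 400/(1900×45×10³) + 390/(1050×144×10³) = 9.266×10⁻⁶ mm/N.
P = 2.805 / 9.266×10⁻⁶ = 302700 N = 302.7 kN, tensile.
σ_{magnesium alloy} = P / A = 302700 / 1900 = 159.3 MPa.

σ ≈ 159 MPa (tensile)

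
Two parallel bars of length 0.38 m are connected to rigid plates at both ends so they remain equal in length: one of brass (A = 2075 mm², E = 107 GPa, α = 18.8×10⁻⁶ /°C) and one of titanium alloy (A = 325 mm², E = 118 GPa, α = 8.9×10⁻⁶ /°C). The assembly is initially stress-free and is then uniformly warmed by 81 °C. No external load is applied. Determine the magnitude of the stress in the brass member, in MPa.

Both members must finish at the same length. With the larger α, the brass tends to over-expand; the plates restrain it, putting the brass in compression and the titanium alloy in tension. With no external load the two internal forces are equal and opposite, magnitude P.
Compatibility of the two members (thermal + elastic change equal): (α₁ − α₂)ΔT = P·[1/(A₁E₁) + 1/(A₂E₂)].
|α₁ − α₂|·ΔT = 9.9×10⁻⁶ × 81 = 0.0008019.
1/(A₁E₁) + 1/(A₂E₂) = 1/(2075×107×10³) + 1/(325×118×10³) = 3.058×10⁻⁸ N⁻¹.
P = 0.0008019 / 3.058×10⁻⁸ = 26220 N = 26.22 kN.
σ_{brass} = P/A₁ = 26220/2075 = 12.64 MPa, compressive.

σ ≈ 12.6 MPa (compressive)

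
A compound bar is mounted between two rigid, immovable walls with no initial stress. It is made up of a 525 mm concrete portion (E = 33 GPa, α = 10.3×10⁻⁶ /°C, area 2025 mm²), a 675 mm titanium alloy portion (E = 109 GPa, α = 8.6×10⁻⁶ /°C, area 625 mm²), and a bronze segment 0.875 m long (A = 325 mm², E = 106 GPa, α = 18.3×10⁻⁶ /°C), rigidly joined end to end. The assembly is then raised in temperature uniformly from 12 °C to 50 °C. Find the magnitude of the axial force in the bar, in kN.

With the walls removed the bar would change length by δ_free = Σ αᵢΔT Lᵢ = 10.3×10⁻⁶×38×525 + 8.6×10⁻⁶×38×675 + 18.3×10⁻⁶×38×875 = 1.035 mm.
The rigid supports impose zero overall length change; the single axial force P common to all segments must satisfy P Σ Lᵢ/(AᵢEᵢ) = δ_free.
The series flexibility is Σ Lᵢ/(AᵢEᵢ) = 525/(2025×33×10³) + 675/(625×109×10³) + 875/(325×106×10³) = 4.316×10⁻⁵ mm/N.
P = 1.035 / 4.316×10⁻⁵ = 23970 N = 23.97 kN, compressive.

P ≈ 24 kN (compressive)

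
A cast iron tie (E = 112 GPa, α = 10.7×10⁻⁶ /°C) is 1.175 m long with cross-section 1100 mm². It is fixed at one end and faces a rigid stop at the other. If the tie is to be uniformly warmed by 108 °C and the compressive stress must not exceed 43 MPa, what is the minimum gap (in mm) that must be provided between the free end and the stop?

With no wall the tie would lengthen by αΔT L = 10.7×10⁻⁶ × 108 × 1175 = 1.358 mm.
At the allowable stress the elastic shortening the wall may impose is σL/E = 43 × 1175 / (112×10³) = 0.4511 mm.
So the gap has to take up the difference, g_min = δ_free − σL/E = 1.358 − 0.4511 = 0.9067 mm.

g ≈ 0.907 mm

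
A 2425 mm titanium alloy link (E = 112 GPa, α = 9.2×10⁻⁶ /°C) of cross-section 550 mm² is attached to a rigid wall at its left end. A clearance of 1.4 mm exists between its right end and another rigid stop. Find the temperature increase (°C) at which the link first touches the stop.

Contact occurs when the free expansion equals the gap: αΔT L = 1.4 mm.
So ΔT = g/(αL) = 1.4/(9.2×10⁻⁶ × 2425) = 62.75 °C.

ΔT ≈ 62.8 °C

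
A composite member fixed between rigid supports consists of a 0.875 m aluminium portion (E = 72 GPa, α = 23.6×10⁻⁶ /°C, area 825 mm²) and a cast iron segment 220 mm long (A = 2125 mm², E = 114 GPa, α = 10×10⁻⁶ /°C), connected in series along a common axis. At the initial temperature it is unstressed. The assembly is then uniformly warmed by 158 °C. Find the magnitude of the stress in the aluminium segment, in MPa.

σ ≈ 280 MPa (compressive)

Free thermal expansion of the whole bar: Σ αᵢΔT Lᵢ = 23.6×10⁻⁶×158×875 + 10×10⁻⁶×158×220 = 3.61 mm.
The rigid supports impose zero overall length change; the single axial force P common to all segments must satisfy P Σ Lᵢ/(AᵢEᵢ) = δ_free.
The series flexibility is Σ Lᵢ/(AᵢEᵢ) = 875/(825×72×10³) + 220/(2125×114×10³) = 1.564×10⁻⁵ mm/N.
Hence P = δ_free / Σ(L/AE) = 3.61/1.564×10⁻⁵ = 230.9 kN (compressive).
σ_{aluminium} = P / A = 230900 / 825 = 279.8 MPa.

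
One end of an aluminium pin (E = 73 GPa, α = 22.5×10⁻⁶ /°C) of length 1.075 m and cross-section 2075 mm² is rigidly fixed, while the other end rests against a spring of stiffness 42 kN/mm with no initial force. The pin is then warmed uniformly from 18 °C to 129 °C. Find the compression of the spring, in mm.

If the spring were absent the pin would lengthen by αΔT L = 22.5×10⁻⁶ × 111 × 1075 = 2.685 mm.
Let P be the compressive force at the spring. The pin shortens elastically by PL/(AE) and the spring compresses by P/k; together these equal δ_free.
P [ L/(AE) + 1/k ] = δ_free → P [ 1075/(2075×73×10³) + 1/(42×10³) ] = 2.685.
P = 2.685 / 3.091×10⁻⁵ = 86870 N.
Spring compression = P/k = 86870/(42×10³) = 2.068 mm.

δ ≈ 2.07 mm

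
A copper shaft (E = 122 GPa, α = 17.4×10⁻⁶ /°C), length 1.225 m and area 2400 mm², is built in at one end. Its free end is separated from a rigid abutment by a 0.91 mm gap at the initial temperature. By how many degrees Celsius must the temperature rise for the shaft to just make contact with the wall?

Contact occurs when the free expansion equals the gap: αΔT L = 0.91 mm.
ΔT = 0.91 / (17.4×10⁻⁶ × 1225) = 42.69 °C.

ΔT ≈ 42.7 °C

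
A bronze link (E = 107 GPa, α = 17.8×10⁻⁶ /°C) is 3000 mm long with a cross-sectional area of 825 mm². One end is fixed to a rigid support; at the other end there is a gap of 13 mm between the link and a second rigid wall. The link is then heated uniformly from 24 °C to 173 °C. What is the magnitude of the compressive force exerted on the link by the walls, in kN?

If the wall were absent the link would grow by αΔT L = 17.8×10⁻⁶ × 149 × 3000 = 7.957 mm.
This is smaller than the 13 mm clearance, so the link expands freely without reaching the stop — the stress is zero.

P ≈ 0 kN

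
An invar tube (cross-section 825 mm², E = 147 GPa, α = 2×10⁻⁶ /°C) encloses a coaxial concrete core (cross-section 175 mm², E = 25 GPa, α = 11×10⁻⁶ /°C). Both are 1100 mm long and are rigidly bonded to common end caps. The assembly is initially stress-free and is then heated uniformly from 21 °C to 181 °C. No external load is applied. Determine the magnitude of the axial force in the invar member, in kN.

Equilibrium of a rigid end plate with no external load gives equal and opposite internal forces ±P in the two members. Since α_{concrete} > α_{invar}, heating drives the concrete into compression and the invar into tension.
Compatibility of the two members (thermal + elastic change equal): (α₁ − α₂)ΔT = P·[1/(A₁E₁) + 1/(A₂E₂)].
|α₁ − α₂|·ΔT = 9×10⁻⁶ × 160 = 0.00144.
1/(A₁E₁) + 1/(A₂E₂) = 1/(825×147×10³) + 1/(175×25×10³) = 2.368×10⁻⁷ N⁻¹.
So P = 0.00144 / 2.368×10⁻⁷ = 6.081 kN.

P ≈ 6.08 kN (tensile in the invar)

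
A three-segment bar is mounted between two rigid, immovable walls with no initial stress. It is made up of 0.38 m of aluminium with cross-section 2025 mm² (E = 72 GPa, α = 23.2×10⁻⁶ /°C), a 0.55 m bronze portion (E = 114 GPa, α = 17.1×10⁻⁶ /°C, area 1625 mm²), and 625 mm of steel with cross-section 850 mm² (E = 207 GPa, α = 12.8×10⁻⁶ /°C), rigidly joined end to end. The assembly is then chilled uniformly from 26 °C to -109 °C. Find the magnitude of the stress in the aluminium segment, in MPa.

Free thermal contraction of the whole bar: Σ αᵢΔT Lᵢ = 23.2×10⁻⁶×135×380 + 17.1×10⁻⁶×135×550 + 12.8×10⁻⁶×135×625 = 3.54 mm.
Since the ends are fixed, an axial force P builds up, equal in every segment, with P · Σ Lᵢ/(AᵢEᵢ) = δ_free.
Σ Lᵢ/(AᵢEᵢ) = 380/(2025×72×10³) + 550/(1625×114×10³) + 625/(850×207×10³) = 9.127×10⁻⁶ mm/N.
So P = 3.54 / 9.127×10⁻⁶ = 387.8 kN, tensile.
σ_{aluminium} = P / A = 387800 / 2025 = 191.5 MPa.

σ ≈ 192 MPa (tensile)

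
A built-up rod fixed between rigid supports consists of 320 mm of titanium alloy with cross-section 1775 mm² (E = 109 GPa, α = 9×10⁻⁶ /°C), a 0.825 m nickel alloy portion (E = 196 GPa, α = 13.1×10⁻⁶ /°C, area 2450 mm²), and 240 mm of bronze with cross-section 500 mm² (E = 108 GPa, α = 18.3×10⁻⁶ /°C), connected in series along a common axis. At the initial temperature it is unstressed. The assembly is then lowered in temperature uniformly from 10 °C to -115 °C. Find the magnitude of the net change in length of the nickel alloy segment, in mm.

With the walls removed the bar would change length by δ_free = Σ αᵢΔT Lᵢ = 9×10⁻⁶×125×320 + 13.1×10⁻⁶×125×825 + 18.3×10⁻⁶×125×240 = 2.26 mm.
The rigid supports impose zero overall length change; the single axial force P common to all segments must satisfy P Σ Lᵢ/(AᵢEᵢ) = δ_free.
Σ Lᵢ/(AᵢEᵢ) = 320/(1775×109×10³) + 825/(2450×196×10³) + 240/(500×108×10³) = 7.816×10⁻⁶ mm/N.
So P = 2.26 / 7.816×10⁻⁶ = 289.1 kN, tensile.
For the nickel alloy segment, free thermal change = 13.1×10⁻⁶×125×825 = 1.351 mm and elastic change from P = 289100×825/(2450×196×10³) = 0.4967 mm; these oppose, so the net change is 0.854 mm (segment shortens).

|ΔL| ≈ 0.854 mm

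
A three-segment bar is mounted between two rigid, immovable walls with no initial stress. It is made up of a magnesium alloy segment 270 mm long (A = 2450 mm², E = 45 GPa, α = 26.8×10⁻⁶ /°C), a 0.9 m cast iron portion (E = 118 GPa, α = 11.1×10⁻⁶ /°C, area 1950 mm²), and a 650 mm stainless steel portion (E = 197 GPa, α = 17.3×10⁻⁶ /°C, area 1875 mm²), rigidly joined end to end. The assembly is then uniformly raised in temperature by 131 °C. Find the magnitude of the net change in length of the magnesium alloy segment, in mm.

|ΔL| ≈ 0.177 mm

With the walls removed the bar would change length by δ_free = Σ αᵢΔT Lᵢ = 26.8×10⁻⁶×131×270 + 11.1×10⁻⁶×131×900 + 17.3×10⁻⁶×131×650 = 3.73 mm.
Since the ends are fixed, an axial force P builds up, equal in every segment, with P · Σ Lᵢ/(AᵢEᵢ) = δ_free.
The series flexibility is Σ Lᵢ/(AᵢEᵢ) = 270/(2450×45×10³) + 900/(1950×118×10³) + 650/(1875×197×10³) = 8.12×10⁻⁶ mm/N.
Hence P = δ_free / Σ(L/AE) = 3.73/8.12×10⁻⁶ = 459.3 kN (compressive).
For the magnesium alloy segment, free thermal change = 26.8×10⁻⁶×131×270 = 0.9479 mm and elastic change from P = 459300×270/(2450×45×10³) = 1.125 mm; these oppose, so the net change is 0.177 mm (segment shortens).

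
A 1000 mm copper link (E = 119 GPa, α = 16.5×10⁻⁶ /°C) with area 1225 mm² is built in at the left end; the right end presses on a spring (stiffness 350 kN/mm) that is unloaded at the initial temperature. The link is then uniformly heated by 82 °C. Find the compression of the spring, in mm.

The unrestrained thermal change is αΔT L = 16.5×10⁻⁶ × 82 × 1000 = 1.353 mm.
Let P be the compressive force at the spring. The link shortens elastically by PL/(AE) and the spring compresses by P/k; together these equal δ_free.
P [ L/(AE) + 1/k ] = δ_free → P [ 1000/(1225×119×10³) + 1/(350×10³) ] = 1.353.
P = 1.353 / 9.717×10⁻⁶ = 139200 N.
Spring compression = P/k = 139200/(350×10³) = 0.3978 mm.

δ ≈ 0.398 mm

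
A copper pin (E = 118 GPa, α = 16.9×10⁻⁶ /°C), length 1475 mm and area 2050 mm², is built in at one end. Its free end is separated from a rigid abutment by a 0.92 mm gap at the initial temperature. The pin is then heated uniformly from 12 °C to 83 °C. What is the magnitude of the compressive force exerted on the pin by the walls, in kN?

Unrestrained expansion: δ_free = αΔT L = 16.9×10⁻⁶ × 71 × 1475 = 1.77 mm.
The gap closes (δ_free > 0.92 mm) and the wall then resists a further 1.77 − 0.92 = 0.8499 mm of expansion.
Compatibility: PL/(AE) = 0.8499 mm, so σ = P/A = E × (0.8499/1475) = 67.99 MPa.
Force on the wall = σA = 67.99 × 2050 mm² = 139.4 kN.

P ≈ 139 kN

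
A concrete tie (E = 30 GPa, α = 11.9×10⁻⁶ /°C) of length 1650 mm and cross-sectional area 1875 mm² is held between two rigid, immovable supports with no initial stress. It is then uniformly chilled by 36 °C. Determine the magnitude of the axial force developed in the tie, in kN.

P ≈ 24.1 kN (tensile)

The ends cannot move, so σ = EαΔT = 30×10³ × 11.9×10⁻⁶ × 36 = 12.85 MPa.
Axial force P = σA = 12.85 × 1875 = 24100 N = 24.1 kN, tensile.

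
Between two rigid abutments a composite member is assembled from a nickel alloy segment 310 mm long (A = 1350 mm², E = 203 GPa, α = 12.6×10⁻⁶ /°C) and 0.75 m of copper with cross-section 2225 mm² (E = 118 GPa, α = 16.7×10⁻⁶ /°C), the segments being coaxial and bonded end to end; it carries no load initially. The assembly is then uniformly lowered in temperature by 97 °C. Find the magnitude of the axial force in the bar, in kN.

P ≈ 400 kN (tensile)

With the walls removed the bar would change length by δ_free = Σ αᵢΔT Lᵢ = 12.6×10⁻⁶×97×310 + 16.7×10⁻⁶×97×750 = 1.594 mm.
The rigid supports impose zero overall length change; the single axial force P common to all segments must satisfy P Σ Lᵢ/(AᵢEᵢ) = δ_free.
Σ Lᵢ/(AᵢEᵢ) = 310/(1350×203×10³) + 750/(2225×118×10³) = 3.988×10⁻⁶ mm/N.
So P = 1.594 / 3.988×10⁻⁶ = 399.7 kN, tensile.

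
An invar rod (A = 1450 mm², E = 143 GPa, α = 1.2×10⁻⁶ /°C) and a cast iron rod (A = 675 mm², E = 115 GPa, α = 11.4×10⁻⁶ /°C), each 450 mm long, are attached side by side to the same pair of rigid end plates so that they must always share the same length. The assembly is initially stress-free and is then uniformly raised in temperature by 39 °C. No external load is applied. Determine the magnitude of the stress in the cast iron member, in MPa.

Equilibrium of a rigid end plate with no external load gives equal and opposite internal forces ±P in the two members. Since α_{cast iron} > α_{invar}, heating drives the cast iron into compression and the invar into tension.
Equating the net (thermal + elastic) strains gives |α₁ − α₂|·ΔT = P·[1/(A₁E₁) + 1/(A₂E₂)].
|α₁ − α₂|·ΔT = 10.2×10⁻⁶ × 39 = 0.0003978.
1/(A₁E₁) + 1/(A₂E₂) = 1/(1450×143×10³) + 1/(675×115×10³) = 1.771×10⁻⁸ N⁻¹.
P = 0.0003978 / 1.771×10⁻⁸ = 22470 N = 22.47 kN.
σ_{cast iron} = P/A₂ = 22470/675 = 33.29 MPa, compressive.

σ ≈ 33.3 MPa (compressive)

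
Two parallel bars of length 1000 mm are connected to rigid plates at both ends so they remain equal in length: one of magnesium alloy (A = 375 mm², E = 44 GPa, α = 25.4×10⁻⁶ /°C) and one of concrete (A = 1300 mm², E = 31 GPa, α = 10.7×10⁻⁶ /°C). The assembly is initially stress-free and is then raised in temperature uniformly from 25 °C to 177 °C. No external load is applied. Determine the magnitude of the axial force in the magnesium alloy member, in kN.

Equilibrium of a rigid end plate with no external load gives equal and opposite internal forces ±P in the two members. Since α_{magnesium alloy} > α_{concrete}, heating drives the magnesium alloy into compression and the concrete into tension.
Equating the net (thermal + elastic) strains gives |α₁ − α₂|·ΔT = P·[1/(A₁E₁) + 1/(A₂E₂)].
|α₁ − α₂|·ΔT = 14.7×10⁻⁶ × 152 = 0.002234.
1/(A₁E₁) + 1/(A₂E₂) = 1/(375×44×10³) + 1/(1300×31×10³) = 8.542×10⁻⁸ N⁻¹.
P = 0.002234 / 8.542×10⁻⁸ = 26160 N = 26.16 kN.

P ≈ 26.2 kN (compressive in the magnesium alloy)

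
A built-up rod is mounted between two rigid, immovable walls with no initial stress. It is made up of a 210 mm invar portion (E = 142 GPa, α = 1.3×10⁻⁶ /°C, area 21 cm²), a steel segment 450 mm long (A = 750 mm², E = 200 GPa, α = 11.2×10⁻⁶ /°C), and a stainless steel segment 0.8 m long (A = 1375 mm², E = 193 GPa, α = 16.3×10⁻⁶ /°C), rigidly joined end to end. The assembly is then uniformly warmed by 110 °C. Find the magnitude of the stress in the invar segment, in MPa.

If the supports were absent, the total length change would be Σ αᵢΔT Lᵢ = 1.3×10⁻⁶×110×210 + 11.2×10⁻⁶×110×450 + 16.3×10⁻⁶×110×800 = 2.019 mm.
The walls prevent any net length change, so an axial force P (same in every segment) develops. Compatibility: P · Σ Lᵢ/(AᵢEᵢ) = δ_free.
The series flexibility is Σ Lᵢ/(AᵢEᵢ) = 210/(2100×142×10³) + 450/(750×200×10³) + 800/(1375×193×10³) = 6.719×10⁻⁶ mm/N.
Hence P = δ_free / Σ(L/AE) = 2.019/6.719×10⁻⁶ = 300.5 kN (compressive).
σ_{invar} = P / A = 300500 / 2100 = 143.1 MPa.

σ ≈ 143 MPa (compressive)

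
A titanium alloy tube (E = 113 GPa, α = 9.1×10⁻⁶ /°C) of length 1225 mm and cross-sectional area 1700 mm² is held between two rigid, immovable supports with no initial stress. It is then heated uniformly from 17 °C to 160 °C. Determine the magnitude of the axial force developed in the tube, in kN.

With zero net strain, σ = E·αΔT = 113 GPa × 9.1×10⁻⁶ × 143 = 147 MPa.
Axial force P = σA = 147 × 1700 = 250000 N = 250 kN, compressive.

P ≈ 250 kN (compressive)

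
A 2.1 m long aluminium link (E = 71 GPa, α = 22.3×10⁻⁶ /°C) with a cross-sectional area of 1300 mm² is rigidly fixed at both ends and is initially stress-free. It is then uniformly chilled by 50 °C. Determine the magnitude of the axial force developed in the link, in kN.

P ≈ 103 kN (tensile)

Full restraint means ε = 0, so the stress is σ = EαΔT = 71×10³ × 22.3×10⁻⁶ × 50 = 79.16 MPa.
Then P = σA = 79.16 × 1300 mm² = 102.9 kN, tensile.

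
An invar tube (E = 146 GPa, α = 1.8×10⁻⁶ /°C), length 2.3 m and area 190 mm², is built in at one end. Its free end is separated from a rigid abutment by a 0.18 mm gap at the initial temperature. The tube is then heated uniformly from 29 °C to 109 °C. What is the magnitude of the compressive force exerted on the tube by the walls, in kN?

P ≈ 1.82 kN

Free thermal elongation = αΔT L = 1.8×10⁻⁶ × 80 × 2300 = 0.3312 mm.
The gap closes (δ_free > 0.18 mm) and the wall then resists a further 0.3312 − 0.18 = 0.1512 mm of expansion.
Compatibility: PL/(AE) = 0.1512 mm, so σ = P/A = E × (0.1512/2300) = 9.598 MPa.
P = σA = 9.598 × 190 = 1.824 kN.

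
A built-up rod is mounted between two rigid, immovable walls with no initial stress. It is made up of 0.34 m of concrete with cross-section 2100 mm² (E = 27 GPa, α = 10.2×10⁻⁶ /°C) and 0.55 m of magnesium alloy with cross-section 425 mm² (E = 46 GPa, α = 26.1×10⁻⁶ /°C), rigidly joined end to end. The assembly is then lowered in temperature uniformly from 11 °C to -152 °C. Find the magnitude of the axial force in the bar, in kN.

P ≈ 85.1 kN (tensile)

If the supports were absent, the total length change would be Σ αᵢΔT Lᵢ = 10.2×10⁻⁶×163×340 + 26.1×10⁻⁶×163×550 = 2.905 mm.
The walls prevent any net length change, so an axial force P (same in every segment) develops. Compatibility: P · Σ Lᵢ/(AᵢEᵢ) = δ_free.
Σ Lᵢ/(AᵢEᵢ) = 340/(2100×27×10³) + 550/(425×46×10³) = 3.413×10⁻⁵ mm/N.
P = 2.905 / 3.413×10⁻⁵ = 85120 N = 85.12 kN, tensile.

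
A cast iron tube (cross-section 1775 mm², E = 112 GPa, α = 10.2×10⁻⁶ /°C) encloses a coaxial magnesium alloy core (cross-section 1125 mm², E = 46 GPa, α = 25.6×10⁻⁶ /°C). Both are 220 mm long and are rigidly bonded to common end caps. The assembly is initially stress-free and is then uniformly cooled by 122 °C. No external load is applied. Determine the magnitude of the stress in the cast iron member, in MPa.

The magnesium alloy has the larger α, so on cooling it would change length more than the cast iron if both were free. The rigid plates force a common final length, so the magnesium alloy is put into tension and the cast iron into compression, with equal and opposite forces P (no external load).
Compatibility of the two members (thermal + elastic change equal): (α₁ − α₂)ΔT = P·[1/(A₁E₁) + 1/(A₂E₂)].
|α₁ − α₂|·ΔT = 15.4×10⁻⁶ × 122 = 0.001879.
1/(A₁E₁) + 1/(A₂E₂) = 1/(1775×112×10³) + 1/(1125×46×10³) = 2.435×10⁻⁸ N⁻¹.
P = 0.001879 / 2.435×10⁻⁸ = 77150 N = 77.15 kN.
σ_{cast iron} = P/A₁ = 77150/1775 = 43.46 MPa, compressive.

σ ≈ 43.5 MPa (compressive)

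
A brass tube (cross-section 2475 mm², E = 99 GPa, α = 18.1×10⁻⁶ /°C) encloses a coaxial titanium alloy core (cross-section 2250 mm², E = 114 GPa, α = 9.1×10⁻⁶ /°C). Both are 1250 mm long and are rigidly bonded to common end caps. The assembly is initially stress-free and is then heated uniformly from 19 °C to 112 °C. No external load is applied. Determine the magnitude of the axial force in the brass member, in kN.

P ≈ 105 kN (compressive in the brass)

Equilibrium of a rigid end plate with no external load gives equal and opposite internal forces ±P in the two members. Since α_{brass} > α_{titanium alloy}, heating drives the brass into compression and the titanium alloy into tension.
Compatibility of the two members (thermal + elastic change equal): (α₁ − α₂)ΔT = P·[1/(A₁E₁) + 1/(A₂E₂)].
|α₁ − α₂|·ΔT = 9×10⁻⁶ × 93 = 0.000837.
1/(A₁E₁) + 1/(A₂E₂) = 1/(2475×99×10³) + 1/(2250×114×10³) = 7.98×10⁻⁹ N⁻¹.
P = 0.000837 / 7.98×10⁻⁹ = 104900 N = 104.9 kN.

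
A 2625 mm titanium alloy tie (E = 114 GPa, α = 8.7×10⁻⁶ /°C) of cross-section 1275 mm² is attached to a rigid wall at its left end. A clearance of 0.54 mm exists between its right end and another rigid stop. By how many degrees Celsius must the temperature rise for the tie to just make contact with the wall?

ΔT ≈ 23.6 °C

Contact occurs when the free expansion equals the gap: αΔT L = 0.54 mm.
ΔT = 0.54 / (8.7×10⁻⁶ × 2625) = 23.65 °C.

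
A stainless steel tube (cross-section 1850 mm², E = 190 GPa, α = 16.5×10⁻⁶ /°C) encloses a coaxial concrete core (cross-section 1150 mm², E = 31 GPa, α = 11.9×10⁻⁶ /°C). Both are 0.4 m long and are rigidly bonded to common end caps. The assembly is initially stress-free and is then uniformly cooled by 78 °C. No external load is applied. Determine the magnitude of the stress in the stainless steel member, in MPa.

Equilibrium of a rigid end plate with no external load gives equal and opposite internal forces ±P in the two members. Since α_{stainless steel} > α_{concrete}, cooling drives the stainless steel into tension and the concrete into compression.
Equating the net (thermal + elastic) strains gives |α₁ − α₂|·ΔT = P·[1/(A₁E₁) + 1/(A₂E₂)].
|α₁ − α₂|·ΔT = 4.6×10⁻⁶ × 78 = 0.0003588.
1/(A₁E₁) + 1/(A₂E₂) = 1/(1850×190×10³) + 1/(1150×31×10³) = 3.09×10⁻⁸ N⁻¹.
P = 0.0003588 / 3.09×10⁻⁸ = 11610 N = 11.61 kN.
σ_{stainless steel} = P/A₁ = 11610/1850 = 6.277 MPa, tensile.

σ ≈ 6.28 MPa (tensile)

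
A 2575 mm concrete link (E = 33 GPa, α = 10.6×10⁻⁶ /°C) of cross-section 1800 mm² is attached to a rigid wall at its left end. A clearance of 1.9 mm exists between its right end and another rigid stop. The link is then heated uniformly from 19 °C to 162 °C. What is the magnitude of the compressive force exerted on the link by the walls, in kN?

P ≈ 46.2 kN

If the wall were absent the link would grow by αΔT L = 10.6×10⁻⁶ × 143 × 2575 = 3.903 mm.
After closing the 1.9 mm clearance, 3.903 − 1.9 = 2.003 mm of expansion remains to be suppressed by the wall.
Compatibility: PL/(AE) = 2.003 mm, so σ = P/A = E × (2.003/2575) = 25.67 MPa.
Force on the wall = σA = 25.67 × 1800 mm² = 46.21 kN.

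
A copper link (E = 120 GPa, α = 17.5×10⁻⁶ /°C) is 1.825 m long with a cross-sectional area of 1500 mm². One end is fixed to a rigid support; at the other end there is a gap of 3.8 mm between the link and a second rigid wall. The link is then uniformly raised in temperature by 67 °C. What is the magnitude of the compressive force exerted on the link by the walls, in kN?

P ≈ 0 kN

Unrestrained expansion: δ_free = αΔT L = 17.5×10⁻⁶ × 67 × 1825 = 2.14 mm.
This is smaller than the 3.8 mm clearance, so the link expands freely without reaching the stop — the stress is zero.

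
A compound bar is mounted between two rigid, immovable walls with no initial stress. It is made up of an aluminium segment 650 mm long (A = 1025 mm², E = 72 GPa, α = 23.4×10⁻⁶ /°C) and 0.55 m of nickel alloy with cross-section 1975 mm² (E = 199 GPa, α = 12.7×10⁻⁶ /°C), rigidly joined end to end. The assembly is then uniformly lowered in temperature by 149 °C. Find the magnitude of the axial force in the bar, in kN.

P ≈ 324 kN (tensile)

If the supports were absent, the total length change would be Σ αᵢΔT Lᵢ = 23.4×10⁻⁶×149×650 + 12.7×10⁻⁶×149×550 = 3.307 mm.
Since the ends are fixed, an axial force P builds up, equal in every segment, with P · Σ Lᵢ/(AᵢEᵢ) = δ_free.
Σ Lᵢ/(AᵢEᵢ) = 650/(1025×72×10³) + 550/(1975×199×10³) = 1.021×10⁻⁵ mm/N.
Hence P = δ_free / Σ(L/AE) = 3.307/1.021×10⁻⁵ = 324 kN (tensile).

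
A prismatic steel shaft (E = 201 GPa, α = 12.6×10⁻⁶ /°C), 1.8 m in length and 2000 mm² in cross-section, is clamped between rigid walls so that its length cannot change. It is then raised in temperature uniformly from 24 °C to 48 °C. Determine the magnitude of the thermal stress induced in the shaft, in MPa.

The supports are rigid, so the total axial strain is zero. The restrained thermal strain is ε = αΔT = 12.6×10⁻⁶ × 24 = 302.4×10⁻⁶.
σ = EαΔT = 201×10³ × 12.6×10⁻⁶ × 24 = 60.78 MPa (compressive; the shaft is trying to expand).

σ ≈ 60.8 MPa (compressive)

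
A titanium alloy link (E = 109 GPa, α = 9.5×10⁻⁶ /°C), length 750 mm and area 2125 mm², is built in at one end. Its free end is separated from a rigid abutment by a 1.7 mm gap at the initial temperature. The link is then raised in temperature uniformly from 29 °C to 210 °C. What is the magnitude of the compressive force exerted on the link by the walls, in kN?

Unrestrained expansion: δ_free = αΔT L = 9.5×10⁻⁶ × 181 × 750 = 1.29 mm.
This is smaller than the 1.7 mm clearance, so the link expands freely without reaching the stop — the stress is zero.

P ≈ 0 kN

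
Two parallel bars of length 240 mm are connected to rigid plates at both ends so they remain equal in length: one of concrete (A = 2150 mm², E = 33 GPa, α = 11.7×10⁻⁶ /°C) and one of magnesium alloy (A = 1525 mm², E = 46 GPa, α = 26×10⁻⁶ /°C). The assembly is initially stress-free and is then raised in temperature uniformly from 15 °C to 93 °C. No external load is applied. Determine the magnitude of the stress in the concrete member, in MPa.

σ ≈ 18.3 MPa (tensile)

Equilibrium of a rigid end plate with no external load gives equal and opposite internal forces ±P in the two members. Since α_{magnesium alloy} > α_{concrete}, heating drives the magnesium alloy into compression and the concrete into tension.
Compatibility of the two members (thermal + elastic change equal): (α₁ − α₂)ΔT = P·[1/(A₁E₁) + 1/(A₂E₂)].
|α₁ − α₂|·ΔT = 14.3×10⁻⁶ × 78 = 0.001115.
1/(A₁E₁) + 1/(A₂E₂) = 1/(2150×33×10³) + 1/(1525×46×10³) = 2.835×10⁻⁸ N⁻¹.
So P = 0.001115 / 2.835×10⁻⁸ = 39.34 kN.
σ_{concrete} = P/A₁ = 39340/2150 = 18.3 MPa, tensile.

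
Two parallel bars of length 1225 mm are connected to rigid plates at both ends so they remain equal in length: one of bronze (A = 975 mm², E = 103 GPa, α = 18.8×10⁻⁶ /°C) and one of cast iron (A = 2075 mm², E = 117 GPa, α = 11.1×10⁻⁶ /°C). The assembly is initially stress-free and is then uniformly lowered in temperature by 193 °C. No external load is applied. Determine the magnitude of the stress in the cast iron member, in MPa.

The bronze has the larger α, so on cooling it would change length more than the cast iron if both were free. The rigid plates force a common final length, so the bronze is put into tension and the cast iron into compression, with equal and opposite forces P (no external load).
Setting the final lengths equal and cancelling L: (α₁ − α₂)ΔT = P/(A₁E₁) + P/(A₂E₂).
|α₁ − α₂|·ΔT = 7.7×10⁻⁶ × 193 = 0.001486.
1/(A₁E₁) + 1/(A₂E₂) = 1/(975×103×10³) + 1/(2075×117×10³) = 1.408×10⁻⁸ N⁻¹.
P = 0.001486 / 1.408×10⁻⁸ = 105600 N = 105.6 kN.
σ_{cast iron} = P/A₂ = 105600/2075 = 50.88 MPa, compressive.

σ ≈ 50.9 MPa (compressive)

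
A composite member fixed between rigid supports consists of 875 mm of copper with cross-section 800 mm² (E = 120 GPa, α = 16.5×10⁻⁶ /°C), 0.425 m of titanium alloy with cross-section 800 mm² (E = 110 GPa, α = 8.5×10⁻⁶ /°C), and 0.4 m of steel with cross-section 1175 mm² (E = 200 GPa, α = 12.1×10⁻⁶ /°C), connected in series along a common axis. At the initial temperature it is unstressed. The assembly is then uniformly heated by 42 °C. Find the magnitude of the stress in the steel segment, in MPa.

With the walls removed the bar would change length by δ_free = Σ αᵢΔT Lᵢ = 16.5×10⁻⁶×42×875 + 8.5×10⁻⁶×42×425 + 12.1×10⁻⁶×42×400 = 0.9614 mm.
The rigid supports impose zero overall length change; the single axial force P common to all segments must satisfy P Σ Lᵢ/(AᵢEᵢ) = δ_free.
The series flexibility is Σ Lᵢ/(AᵢEᵢ) = 875/(800×120×10³) + 425/(800×110×10³) + 400/(1175×200×10³) = 1.565×10⁻⁵ mm/N.
So P = 0.9614 / 1.565×10⁻⁵ = 61.44 kN, compressive.
σ_{steel} = P / A = 61440 / 1175 = 52.29 MPa.

σ ≈ 52.3 MPa (compressive)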